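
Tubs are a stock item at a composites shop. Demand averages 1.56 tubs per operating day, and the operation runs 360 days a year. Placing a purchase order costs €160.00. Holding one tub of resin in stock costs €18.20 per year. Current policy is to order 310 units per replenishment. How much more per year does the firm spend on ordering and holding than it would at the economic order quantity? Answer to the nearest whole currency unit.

Annual demand D = 1.56 × 360 = 561.6.
EOQ = √(2DS/H) = √(2 × 561.6 × 160 / 18.2) ≈ 99.37.
Cost at Q* = (D/Q*)S + (Q*/2)H = √(2DSH) ≈ €1,808.52.
Cost at Q = 310: (561.6/310)×160 + (310/2)×18.2 = €289.86 + €2,821.00 = €3,110.86.
Excess = €3,110.86 − €1,808.52 = €1,302.33.

Extra cost ≈ €1,302 per year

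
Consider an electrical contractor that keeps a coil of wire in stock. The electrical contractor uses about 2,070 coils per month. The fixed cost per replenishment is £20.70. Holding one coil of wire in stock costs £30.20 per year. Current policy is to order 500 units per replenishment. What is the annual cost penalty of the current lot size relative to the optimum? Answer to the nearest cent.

Extra cost ≈ £3,005.50 per year

Annual demand D = 2,070 × 12 = 24,840.
EOQ = √(2DS/H) = √(2 × 24,840 × 20.7 / 30.2) ≈ 184.53.
Cost at Q* = (D/Q*)S + (Q*/2)H = √(2DSH) ≈ £5,572.88.
Cost at Q = 500: (24,840/500)×20.7 + (500/2)×30.2 = £1,028.38 + £7,550.00 = £8,578.38.
Excess = £8,578.38 − £5,572.88 = £3,005.50.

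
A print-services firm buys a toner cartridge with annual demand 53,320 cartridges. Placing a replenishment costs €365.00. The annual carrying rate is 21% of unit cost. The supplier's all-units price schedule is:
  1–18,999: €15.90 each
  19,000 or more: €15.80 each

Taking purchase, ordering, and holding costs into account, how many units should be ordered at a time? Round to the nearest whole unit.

Q* ≈ 3,414 cartridges

Holding cost per unit per year at price C is H = 0.21·C.
For each price level, check whether its EOQ is feasible; otherwise the best quantity at that price is the breakpoint.
EOQ at €15.90 = 3414.3 (feasible in tier 1): TC = 53,320×€15.90 + (53,320/3414.3)×365 + (3414.3/2)×0.21×€15.90 = €859,188.26.
EOQ at €15.80 = 3425.1 < 19000, so use break Q=19000: TC = 53,320×€15.80 + (53,320/19000.0)×365 + (19000.0/2)×0.21×€15.80 = €875,001.31.
Lowest total cost is €859,188.26 at Q = 3414.3.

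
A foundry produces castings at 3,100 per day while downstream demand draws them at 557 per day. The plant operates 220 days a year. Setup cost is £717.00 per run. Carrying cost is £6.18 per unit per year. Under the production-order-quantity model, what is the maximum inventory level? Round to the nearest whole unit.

Annual demand D = 557 × 220 = 122,540.
Production build-up factor (1 − d/p) = 1 − 557/3,100 = 0.8203.
Q* = √(2DS / (H(1 − d/p))) = √(2 × 122,540 × 717 / (6.18 × 0.8203)).
= √(175,722,360 / 5.0696) ≈ 5887.446.
Maximum inventory = Q*(1 − d/p) = 5887.446 × 0.8203 ≈ 4829.605.

I_max ≈ 4,830 castings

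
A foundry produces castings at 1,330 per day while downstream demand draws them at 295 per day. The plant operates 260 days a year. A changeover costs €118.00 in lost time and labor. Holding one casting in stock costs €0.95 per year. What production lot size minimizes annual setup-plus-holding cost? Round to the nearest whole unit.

Q* ≈ 4,948 castings

Annual demand D = 295 × 260 = 76,700.
Production build-up factor (1 − d/p) = 1 − 295/1,330 = 0.7782.
Q* = √(2DS / (H(1 − d/p))) = √(2 × 76,700 × 118 / (0.95 × 0.7782)).
= √(18,101,200 / 0.7393) ≈ 4948.203.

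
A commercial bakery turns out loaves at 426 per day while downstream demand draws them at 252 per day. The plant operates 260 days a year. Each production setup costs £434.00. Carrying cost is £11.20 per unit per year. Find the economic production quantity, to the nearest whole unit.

Q* ≈ 3,526 loaves

Annual demand D = 252 × 260 = 65,520.
Production build-up factor (1 − d/p) = 1 − 252/426 = 0.4085.
Q* = √(2DS / (H(1 − d/p))) = √(2 × 65,520 × 434 / (11.2 × 0.4085)).
= √(56,871,360 / 4.5746) ≈ 3525.884.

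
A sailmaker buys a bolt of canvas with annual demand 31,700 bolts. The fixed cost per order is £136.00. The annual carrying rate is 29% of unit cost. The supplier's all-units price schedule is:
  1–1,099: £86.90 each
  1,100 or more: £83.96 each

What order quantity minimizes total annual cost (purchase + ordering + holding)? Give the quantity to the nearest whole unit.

Holding cost per unit per year at price C is H = 0.29·C.
Candidates are each tier's EOQ (if it falls in that tier) and each price-break quantity.
EOQ at £86.90 = 584.9 (feasible in tier 1): TC = 31,700×£86.90 + (31,700/584.9)×136 + (584.9/2)×0.29×£86.90 = £2,769,470.87.
EOQ at £83.96 = 595.1 < 1100, so use break Q=1100: TC = 31,700×£83.96 + (31,700/1100.0)×136 + (1100.0/2)×0.29×£83.96 = £2,678,842.89.
Lowest total cost is £2,678,842.89 at Q = 1100.0.

Q* ≈ 1,100 bolts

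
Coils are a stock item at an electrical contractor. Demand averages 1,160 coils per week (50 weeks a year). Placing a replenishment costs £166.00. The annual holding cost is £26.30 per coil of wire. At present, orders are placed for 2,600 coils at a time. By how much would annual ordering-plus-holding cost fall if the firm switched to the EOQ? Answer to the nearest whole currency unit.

Extra cost ≈ £15,389 per year

Annual demand D = 1,160 × 50 = 58,000.
EOQ = √(2DS/H) = √(2 × 58,000 × 166 / 26.3) ≈ 855.67.
Cost at Q* = (D/Q*)S + (Q*/2)H = √(2DSH) ≈ £22,504.06.
Cost at Q = 2,600: (58,000/2,600)×166 + (2,600/2)×26.3 = £3,703.08 + £34,190.00 = £37,893.08.
Excess = £37,893.08 − £22,504.06 = £15,389.02.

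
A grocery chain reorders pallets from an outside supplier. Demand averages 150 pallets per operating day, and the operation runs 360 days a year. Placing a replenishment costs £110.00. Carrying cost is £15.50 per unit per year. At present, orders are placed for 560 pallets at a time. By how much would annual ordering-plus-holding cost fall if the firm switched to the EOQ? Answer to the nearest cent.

Extra cost ≈ £1,377.32 per year

Annual demand D = 150 × 360 = 54,000.
EOQ = √(2DS/H) = √(2 × 54,000 × 110 / 15.5) ≈ 875.47.
Cost at Q* = (D/Q*)S + (Q*/2)H = √(2DSH) ≈ £13,569.82.
Cost at Q = 560: (54,000/560)×110 + (560/2)×15.5 = £10,607.14 + £4,340.00 = £14,947.14.
Excess = £14,947.14 − £13,569.82 = £1,377.32.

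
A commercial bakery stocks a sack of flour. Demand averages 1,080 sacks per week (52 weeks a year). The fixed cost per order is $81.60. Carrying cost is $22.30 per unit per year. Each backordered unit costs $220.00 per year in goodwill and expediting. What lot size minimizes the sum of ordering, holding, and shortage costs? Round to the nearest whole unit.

Q* ≈ 673 sacks

Annual demand D = 1,080 × 52 = 56,160.
With planned backorders, Q* = √(2DS/H) · √((H+B)/B).
√(2DS/H) = √(2 × 56,160 × 81.6 / 22.3) = 641.093.
√((H+B)/B) = √((22.3+220)/220) = 1.0495.
Q* ≈ 672.801.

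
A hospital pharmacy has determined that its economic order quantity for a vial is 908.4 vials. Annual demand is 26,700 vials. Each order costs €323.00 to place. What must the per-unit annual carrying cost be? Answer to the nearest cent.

H ≈ €20.90

Squaring Q* = √(2DS/H) gives Q*² = 2DS/H.
From Q* = √(2DS/H): H = 2DS / Q*² = 2 × 26,700 × 323 / 908.4² = 20.9021.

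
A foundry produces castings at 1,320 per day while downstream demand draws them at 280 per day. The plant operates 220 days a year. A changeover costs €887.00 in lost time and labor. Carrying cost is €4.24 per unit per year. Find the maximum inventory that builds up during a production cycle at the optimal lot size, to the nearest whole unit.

I_max ≈ 4,506 castings

Annual demand D = 280 × 220 = 61,600.
Production build-up factor (1 − d/p) = 1 − 280/1,320 = 0.7879.
Q* = √(2DS / (H(1 − d/p))) = √(2 × 61,600 × 887 / (4.24 × 0.7879)).
= √(109,278,400 / 3.3406) ≈ 5719.453.
Maximum inventory = Q*(1 − d/p) = 5719.453 × 0.7879 ≈ 4506.236.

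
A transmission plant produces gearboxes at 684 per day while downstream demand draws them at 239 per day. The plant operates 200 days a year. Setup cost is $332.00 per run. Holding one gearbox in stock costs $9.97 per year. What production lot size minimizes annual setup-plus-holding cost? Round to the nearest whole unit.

Q* ≈ 2,212 gearboxes

Annual demand D = 239 × 200 = 47,800.
Production build-up factor (1 − d/p) = 1 − 239/684 = 0.6506.
Q* = √(2DS / (H(1 − d/p))) = √(2 × 47,800 × 332 / (9.97 × 0.6506)).
= √(31,739,200 / 6.4863) ≈ 2212.068.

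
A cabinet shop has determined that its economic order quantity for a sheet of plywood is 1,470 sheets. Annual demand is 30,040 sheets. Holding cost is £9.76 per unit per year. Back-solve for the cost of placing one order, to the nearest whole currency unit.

S ≈ £351

The basic EOQ model gives Q* = √(2DS/H); rearrange for the unknown.
From Q* = √(2DS/H): S = Q*²H / (2D) = 1,470² × 9.76 / (2 × 30,040) = 351.0383.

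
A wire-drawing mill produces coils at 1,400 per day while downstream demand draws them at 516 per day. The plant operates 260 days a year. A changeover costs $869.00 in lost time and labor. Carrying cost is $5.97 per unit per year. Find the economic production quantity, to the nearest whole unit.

Annual demand D = 516 × 260 = 134,160.
Production build-up factor (1 − d/p) = 1 − 516/1,400 = 0.6314.
Q* = √(2DS / (H(1 − d/p))) = √(2 × 134,160 × 869 / (5.97 × 0.6314)).
= √(233,170,080 / 3.7696) ≈ 7864.790.

Q* ≈ 7,865 coils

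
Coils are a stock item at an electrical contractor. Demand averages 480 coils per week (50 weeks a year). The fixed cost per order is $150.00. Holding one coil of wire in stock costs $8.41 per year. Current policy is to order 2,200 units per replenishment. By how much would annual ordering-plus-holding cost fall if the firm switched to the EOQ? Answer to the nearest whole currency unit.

Extra cost ≈ $3,106 per year

Annual demand D = 480 × 50 = 24,000.
EOQ = √(2DS/H) = √(2 × 24,000 × 150 / 8.41) ≈ 925.27.
Cost at Q* = (D/Q*)S + (Q*/2)H = √(2DSH) ≈ $7,781.52.
Cost at Q = 2,200: (24,000/2,200)×150 + (2,200/2)×8.41 = $1,636.36 + $9,251.00 = $10,887.36.
Excess = $10,887.36 − $7,781.52 = $3,105.85.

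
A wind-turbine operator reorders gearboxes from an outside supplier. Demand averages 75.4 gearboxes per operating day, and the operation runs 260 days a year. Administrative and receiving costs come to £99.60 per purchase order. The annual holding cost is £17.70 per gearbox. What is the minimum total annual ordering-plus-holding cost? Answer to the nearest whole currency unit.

TC* ≈ £8,314

Annual demand D = 75.4 × 260 = 19,604.
EOQ = √(2DS/H) = √(2 × 19,604 × 99.6 / 17.7) ≈ 469.71.
At Q*, ordering cost (D/Q*)S equals holding cost (Q*/2)H, each = √(DSH/2).
Minimum total = √(2DSH) = √(2 × 19,604 × 99.6 × 17.7) ≈ 8313.878.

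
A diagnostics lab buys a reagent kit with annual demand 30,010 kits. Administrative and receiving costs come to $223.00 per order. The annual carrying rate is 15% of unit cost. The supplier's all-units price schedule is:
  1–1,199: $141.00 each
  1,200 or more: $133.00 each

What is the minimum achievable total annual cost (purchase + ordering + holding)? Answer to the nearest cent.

TC* ≈ $4,008,876.86

Holding cost per unit per year at price C is H = 0.15·C.
For each price level, check whether its EOQ is feasible; otherwise the best quantity at that price is the breakpoint.
EOQ at $141.00 = 795.5 (feasible in tier 1): TC = 30,010×$141.00 + (30,010/795.5)×223 + (795.5/2)×0.15×$141.00 = $4,248,235.02.
EOQ at $133.00 = 819.1 < 1200, so use break Q=1200: TC = 30,010×$133.00 + (30,010/1200.0)×223 + (1200.0/2)×0.15×$133.00 = $4,008,876.86.
Lowest total cost among the candidates is at Q = 1200.0.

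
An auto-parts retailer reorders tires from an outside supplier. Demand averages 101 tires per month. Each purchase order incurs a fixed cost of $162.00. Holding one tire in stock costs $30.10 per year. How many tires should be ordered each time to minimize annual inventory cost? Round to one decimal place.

Annual demand D = 101 × 12 = 1,212.
EOQ = √(2DS / H) = √(2 × 1,212 × 162 / 30.1).
= √(392,688 / 30.1) = √13,046.113 ≈ 114.220.

Q* ≈ 114.2 tires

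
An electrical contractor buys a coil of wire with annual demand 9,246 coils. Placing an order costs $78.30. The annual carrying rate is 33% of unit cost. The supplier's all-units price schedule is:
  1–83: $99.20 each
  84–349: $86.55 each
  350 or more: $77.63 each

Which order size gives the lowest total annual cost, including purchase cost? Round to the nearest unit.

Holding cost per unit per year at price C is H = 0.33·C.
Evaluate total cost at each tier's feasible EOQ or, if the EOQ is below the tier, at the tier's minimum quantity.
Tier 1 ($99.20): EOQ = 210.3 exceeds tier's upper bound 83, so this tier is dominated.
EOQ at $86.55 = 225.2 (feasible in tier 2): TC = 9,246×$86.55 + (9,246/225.2)×78.3 + (225.2/2)×0.33×$86.55 = $806,672.08.
EOQ at $77.63 = 237.7 < 350, so use break Q=350: TC = 9,246×$77.63 + (9,246/350.0)×78.3 + (350.0/2)×0.33×$77.63 = $724,318.57.
Lowest total cost is $724,318.57 at Q = 350.0.

Q* ≈ 350 coils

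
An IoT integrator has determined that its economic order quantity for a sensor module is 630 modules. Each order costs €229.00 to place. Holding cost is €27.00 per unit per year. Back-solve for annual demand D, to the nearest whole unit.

D ≈ 23,398 modules per year

Squaring Q* = √(2DS/H) gives Q*² = 2DS/H.
From Q* = √(2DS/H): D = Q*²H / (2S) = 630² × 27 / (2 × 229) = 23398.035.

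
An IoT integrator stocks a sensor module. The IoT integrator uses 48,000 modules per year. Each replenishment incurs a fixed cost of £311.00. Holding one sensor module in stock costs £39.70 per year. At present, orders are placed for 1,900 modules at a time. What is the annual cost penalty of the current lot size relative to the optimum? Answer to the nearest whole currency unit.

Extra cost ≈ £11,144 per year

EOQ = √(2DS/H) = √(2 × 48,000 × 311 / 39.7) ≈ 867.20.
Cost at Q* = (D/Q*)S + (Q*/2)H = √(2DSH) ≈ £34,427.94.
Cost at Q = 1,900: (48,000/1,900)×311 + (1,900/2)×39.7 = £7,856.84 + £37,715.00 = £45,571.84.
Excess = £45,571.84 − £34,427.94 = £11,143.90.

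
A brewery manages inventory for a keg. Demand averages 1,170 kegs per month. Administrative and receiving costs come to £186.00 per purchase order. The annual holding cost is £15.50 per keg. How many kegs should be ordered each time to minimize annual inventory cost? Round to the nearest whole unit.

Annual demand D = 1,170 × 12 = 14,040.
EOQ = √(2DS / H) = √(2 × 14,040 × 186 / 15.5).
= √(5,222,880 / 15.5) = √336,960 ≈ 580.483.

Q* ≈ 580 kegs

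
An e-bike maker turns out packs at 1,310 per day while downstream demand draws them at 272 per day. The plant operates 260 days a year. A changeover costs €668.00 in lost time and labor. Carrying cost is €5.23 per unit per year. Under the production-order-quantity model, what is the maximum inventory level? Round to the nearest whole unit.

I_max ≈ 3,783 packs

Annual demand D = 272 × 260 = 70,720.
Production build-up factor (1 − d/p) = 1 − 272/1,310 = 0.7924.
Q* = √(2DS / (H(1 − d/p))) = √(2 × 70,720 × 668 / (5.23 × 0.7924)).
= √(94,481,920 / 4.1441) ≈ 4774.858.
Maximum inventory = Q*(1 − d/p) = 4774.858 × 0.7924 ≈ 3783.437.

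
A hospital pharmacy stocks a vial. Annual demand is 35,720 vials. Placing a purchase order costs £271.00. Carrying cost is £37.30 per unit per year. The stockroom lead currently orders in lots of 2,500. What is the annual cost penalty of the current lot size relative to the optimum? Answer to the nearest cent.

Extra cost ≈ £23,624.44 per year

EOQ = √(2DS/H) = √(2 × 35,720 × 271 / 37.3) ≈ 720.45.
Cost at Q* = (D/Q*)S + (Q*/2)H = √(2DSH) ≈ £26,872.61.
Cost at Q = 2,500: (35,720/2,500)×271 + (2,500/2)×37.3 = £3,872.05 + £46,625.00 = £50,497.05.
Excess = £50,497.05 − £26,872.61 = £23,624.44.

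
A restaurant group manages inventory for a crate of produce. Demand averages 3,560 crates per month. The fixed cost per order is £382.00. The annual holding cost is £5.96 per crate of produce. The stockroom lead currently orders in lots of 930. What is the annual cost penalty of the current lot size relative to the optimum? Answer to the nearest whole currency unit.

Annual demand D = 3,560 × 12 = 42,720.
EOQ = √(2DS/H) = √(2 × 42,720 × 382 / 5.96) ≈ 2340.13.
Cost at Q* = (D/Q*)S + (Q*/2)H = √(2DSH) ≈ £13,947.15.
Cost at Q = 930: (42,720/930)×382 + (930/2)×5.96 = £17,547.35 + £2,771.40 = £20,318.75.
Excess = £20,318.75 − £13,947.15 = £6,371.61.

Extra cost ≈ £6,372 per year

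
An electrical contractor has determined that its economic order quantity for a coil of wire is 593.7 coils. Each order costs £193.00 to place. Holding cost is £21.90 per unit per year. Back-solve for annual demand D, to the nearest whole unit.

The basic EOQ model gives Q* = √(2DS/H); rearrange for the unknown.
From Q* = √(2DS/H): D = Q*²H / (2S) = 593.7² × 21.9 / (2 × 193) = 19998.200.

D ≈ 19,998 coils per year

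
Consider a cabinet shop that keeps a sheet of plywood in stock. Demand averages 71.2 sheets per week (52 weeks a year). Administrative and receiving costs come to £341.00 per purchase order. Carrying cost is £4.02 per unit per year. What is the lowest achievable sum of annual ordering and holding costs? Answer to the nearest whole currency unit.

TC* ≈ £3,186

Annual demand D = 71.2 × 52 = 3,702.4.
EOQ = √(2DS/H) = √(2 × 3,702.4 × 341 / 4.02) ≈ 792.54.
At the optimum the two cost components are equal, so total cost = 2·(Q*/2)H = Q*·H.
Minimum total = √(2DSH) = √(2 × 3,702.4 × 341 × 4.02) ≈ 3186.008.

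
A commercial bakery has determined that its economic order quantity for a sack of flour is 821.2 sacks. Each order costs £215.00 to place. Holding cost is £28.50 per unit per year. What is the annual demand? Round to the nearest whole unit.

The basic EOQ model gives Q* = √(2DS/H); rearrange for the unknown.
From Q* = √(2DS/H): D = Q*²H / (2S) = 821.2² × 28.5 / (2 × 215) = 44696.579.

D ≈ 44,697 sacks per year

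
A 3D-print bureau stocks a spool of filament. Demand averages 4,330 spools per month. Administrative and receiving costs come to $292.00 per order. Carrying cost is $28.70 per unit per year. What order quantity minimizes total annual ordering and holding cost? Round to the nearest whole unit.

Q* ≈ 1,028 spools

Annual demand D = 4,330 × 12 = 51,960.
EOQ = √(2DS / H) = √(2 × 51,960 × 292 / 28.7).
= √(30,344,640 / 28.7) = √1,057,304.5296 ≈ 1028.253.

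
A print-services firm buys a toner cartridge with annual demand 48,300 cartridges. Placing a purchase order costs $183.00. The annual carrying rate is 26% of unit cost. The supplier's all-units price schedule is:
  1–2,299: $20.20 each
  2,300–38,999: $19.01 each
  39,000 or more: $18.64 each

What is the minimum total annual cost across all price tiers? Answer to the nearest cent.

TC* ≈ $927,709.99

Holding cost per unit per year at price C is H = 0.26·C.
For each price level, check whether its EOQ is feasible; otherwise the best quantity at that price is the breakpoint.
EOQ at $20.20 = 1834.6 (feasible in tier 1): TC = 48,300×$20.20 + (48,300/1834.6)×183 + (1834.6/2)×0.26×$20.20 = $985,295.55.
EOQ at $19.01 = 1891.2 < 2300, so use break Q=2300: TC = 48,300×$19.01 + (48,300/2300.0)×183 + (2300.0/2)×0.26×$19.01 = $927,709.99.
EOQ at $18.64 = 1909.9 < 39000, so use break Q=39000: TC = 48,300×$18.64 + (48,300/39000.0)×183 + (39000.0/2)×0.26×$18.64 = $995,043.44.
Lowest total cost among the candidates is at Q = 2300.0.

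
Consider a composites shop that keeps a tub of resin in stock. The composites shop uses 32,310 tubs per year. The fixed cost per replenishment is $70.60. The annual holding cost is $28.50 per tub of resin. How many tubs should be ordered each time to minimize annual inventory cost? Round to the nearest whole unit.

Q* ≈ 400 tubs

EOQ = √(2DS / H) = √(2 × 32,310 × 70.6 / 28.5).
= √(4,562,172 / 28.5) = √160,076.2105 ≈ 400.095.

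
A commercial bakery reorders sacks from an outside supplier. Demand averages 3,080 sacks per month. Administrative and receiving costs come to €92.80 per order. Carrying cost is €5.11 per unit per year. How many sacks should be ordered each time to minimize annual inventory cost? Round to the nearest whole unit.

Annual demand D = 3,080 × 12 = 36,960.
EOQ = √(2DS / H) = √(2 × 36,960 × 92.8 / 5.11).
= √(6,859,776 / 5.11) = √1,342,421.9178 ≈ 1158.629.

Q* ≈ 1,159 sacks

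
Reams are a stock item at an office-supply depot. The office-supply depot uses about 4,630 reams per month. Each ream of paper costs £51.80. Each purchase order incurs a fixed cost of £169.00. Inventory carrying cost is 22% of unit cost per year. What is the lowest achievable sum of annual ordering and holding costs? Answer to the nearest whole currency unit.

TC* ≈ £14,629

Annual demand D = 4,630 × 12 = 55,560.
Holding cost H = 0.22 × £51.80 = £11.3960 per unit per year.
Q* = √(2DS/H) = √(2 × 55,560 × 169 / 11.396) ≈ 1283.70.
At Q*, ordering cost (D/Q*)S equals holding cost (Q*/2)H, each = √(DSH/2).
Minimum total = √(2DSH) = √(2 × 55,560 × 169 × 11.396) ≈ 14629.035.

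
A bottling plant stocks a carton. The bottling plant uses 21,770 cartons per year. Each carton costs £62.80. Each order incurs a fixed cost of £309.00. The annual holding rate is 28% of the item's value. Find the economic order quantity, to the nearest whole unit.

Q* ≈ 875 cartons

Holding cost H = 0.28 × £62.80 = £17.5840 per unit per year.
EOQ = √(2DS / H) = √(2 × 21,770 × 309 / 17.584).
= √(13,453,860 / 17.584) = √765,119.4268 ≈ 874.711.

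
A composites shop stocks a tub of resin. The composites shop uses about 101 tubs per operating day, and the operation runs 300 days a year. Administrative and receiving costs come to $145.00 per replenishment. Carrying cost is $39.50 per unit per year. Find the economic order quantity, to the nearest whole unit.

Q* ≈ 472 tubs

Annual demand D = 101 × 300 = 30,300.
EOQ = √(2DS / H) = √(2 × 30,300 × 145 / 39.5).
= √(8,787,000 / 39.5) = √222,455.6962 ≈ 471.652.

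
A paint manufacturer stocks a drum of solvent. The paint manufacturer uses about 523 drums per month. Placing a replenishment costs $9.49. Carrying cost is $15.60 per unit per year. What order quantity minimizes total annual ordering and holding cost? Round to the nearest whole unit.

Annual demand D = 523 × 12 = 6,276.
EOQ = √(2DS / H) = √(2 × 6,276 × 9.49 / 15.6).
= √(119,118.48 / 15.6) = √7,635.8 ≈ 87.383.

Q* ≈ 87 drums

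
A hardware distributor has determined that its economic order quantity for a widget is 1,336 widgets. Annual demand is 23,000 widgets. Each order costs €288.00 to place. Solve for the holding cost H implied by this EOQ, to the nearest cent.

Invert the EOQ relation Q*² = 2DS/H.
From Q* = √(2DS/H): H = 2DS / Q*² = 2 × 23,000 × 288 / 1,336² = 7.4223.

H ≈ €7.42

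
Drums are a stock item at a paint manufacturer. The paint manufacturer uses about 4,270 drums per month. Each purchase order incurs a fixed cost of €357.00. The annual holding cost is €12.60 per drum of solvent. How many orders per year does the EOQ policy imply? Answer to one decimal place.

Annual demand D = 4,270 × 12 = 51,240.
Q* = √(2DS/H) = √(2 × 51,240 × 357 / 12.6) ≈ 1704.00.
Orders per year = D / Q* = 51,240 / 1704.00 ≈ 30.071.

N ≈ 30.1 orders per year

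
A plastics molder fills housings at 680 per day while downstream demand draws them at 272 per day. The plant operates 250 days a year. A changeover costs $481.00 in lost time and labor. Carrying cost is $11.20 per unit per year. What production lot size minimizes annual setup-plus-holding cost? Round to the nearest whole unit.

Q* ≈ 3,120 housings

Annual demand D = 272 × 250 = 68,000.
Production build-up factor (1 − d/p) = 1 − 272/680 = 0.6000.
Q* = √(2DS / (H(1 − d/p))) = √(2 × 68,000 × 481 / (11.2 × 0.6000)).
= √(65,416,000 / 6.72) ≈ 3120.020.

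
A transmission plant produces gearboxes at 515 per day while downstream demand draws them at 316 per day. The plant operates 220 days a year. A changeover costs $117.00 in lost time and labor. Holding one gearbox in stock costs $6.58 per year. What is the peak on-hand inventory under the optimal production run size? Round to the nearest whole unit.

I_max ≈ 977 gearboxes

Annual demand D = 316 × 220 = 69,520.
Production build-up factor (1 − d/p) = 1 − 316/515 = 0.3864.
Q* = √(2DS / (H(1 − d/p))) = √(2 × 69,520 × 117 / (6.58 × 0.3864)).
= √(16,267,680 / 2.5426) ≈ 2529.455.
Maximum inventory = Q*(1 − d/p) = 2529.455 × 0.3864 ≈ 977.401.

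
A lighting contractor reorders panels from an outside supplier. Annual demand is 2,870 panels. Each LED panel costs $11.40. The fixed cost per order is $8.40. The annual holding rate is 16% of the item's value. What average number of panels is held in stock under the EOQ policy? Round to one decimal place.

Holding cost H = 0.16 × $11.40 = $1.8240 per unit per year.
Q* = √(2DS/H) = √(2 × 2,870 × 8.4 / 1.824) ≈ 162.59.
Average inventory = Q*/2 ≈ 162.59 / 2 = 81.293.

Average inventory ≈ 81.3 panels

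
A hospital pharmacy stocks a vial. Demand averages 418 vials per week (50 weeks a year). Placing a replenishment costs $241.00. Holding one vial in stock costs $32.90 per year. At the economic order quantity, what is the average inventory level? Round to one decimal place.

Annual demand D = 418 × 50 = 20,900.
The optimal lot size = √(2DS/H) = √(2 × 20,900 × 241 / 32.9) ≈ 553.35.
Average inventory = Q*/2 ≈ 553.35 / 2 = 276.674.

Average inventory ≈ 276.7 vials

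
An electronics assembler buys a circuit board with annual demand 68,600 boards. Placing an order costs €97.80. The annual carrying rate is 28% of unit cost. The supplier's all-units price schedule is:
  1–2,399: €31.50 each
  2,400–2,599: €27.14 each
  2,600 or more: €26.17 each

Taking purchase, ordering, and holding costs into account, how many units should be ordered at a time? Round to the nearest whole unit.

Q* ≈ 2,600 boards

Holding cost per unit per year at price C is H = 0.28·C.
Candidates are each tier's EOQ (if it falls in that tier) and each price-break quantity.
EOQ at €31.50 = 1233.4 (feasible in tier 1): TC = 68,600×€31.50 + (68,600/1233.4)×97.8 + (1233.4/2)×0.28×€31.50 = €2,171,778.79.
EOQ at €27.14 = 1328.8 < 2400, so use break Q=2400: TC = 68,600×€27.14 + (68,600/2400.0)×97.8 + (2400.0/2)×0.28×€27.14 = €1,873,718.49.
EOQ at €26.17 = 1353.2 < 2600, so use break Q=2600: TC = 68,600×€26.17 + (68,600/2600.0)×97.8 + (2600.0/2)×0.28×€26.17 = €1,807,368.30.
Lowest total cost is €1,807,368.30 at Q = 2600.0.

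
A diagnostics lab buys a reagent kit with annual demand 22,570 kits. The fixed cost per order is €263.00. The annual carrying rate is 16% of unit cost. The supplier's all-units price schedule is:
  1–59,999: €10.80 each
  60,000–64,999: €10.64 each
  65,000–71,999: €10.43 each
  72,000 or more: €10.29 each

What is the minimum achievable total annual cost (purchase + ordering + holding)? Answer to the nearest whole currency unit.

TC* ≈ €248,285

Holding cost per unit per year at price C is H = 0.16·C.
For each price level, check whether its EOQ is feasible; otherwise the best quantity at that price is the breakpoint.
EOQ at €10.80 = 2621.1 (feasible in tier 1): TC = 22,570×€10.80 + (22,570/2621.1)×263 + (2621.1/2)×0.16×€10.80 = €248,285.29.
EOQ at €10.64 = 2640.8 < 60000, so use break Q=60000: TC = 22,570×€10.64 + (22,570/60000.0)×263 + (60000.0/2)×0.16×€10.64 = €291,315.73.
EOQ at €10.43 = 2667.2 < 65000, so use break Q=65000: TC = 22,570×€10.43 + (22,570/65000.0)×263 + (65000.0/2)×0.16×€10.43 = €289,732.42.
EOQ at €10.29 = 2685.3 < 72000, so use break Q=72000: TC = 22,570×€10.29 + (22,570/72000.0)×263 + (72000.0/2)×0.16×€10.29 = €291,598.14.
Lowest total cost among the candidates is at Q = 2621.1.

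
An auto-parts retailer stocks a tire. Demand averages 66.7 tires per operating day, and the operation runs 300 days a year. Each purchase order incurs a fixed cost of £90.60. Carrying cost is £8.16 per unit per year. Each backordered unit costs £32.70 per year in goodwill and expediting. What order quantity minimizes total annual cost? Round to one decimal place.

Annual demand D = 66.7 × 300 = 20,010.
With planned backorders, Q* = √(2DS/H) · √((H+B)/B).
√(2DS/H) = √(2 × 20,010 × 90.6 / 8.16) = 666.588.
√((H+B)/B) = √((8.16+32.7)/32.7) = 1.1178.
Q* ≈ 745.131.

Q* ≈ 745.1 tires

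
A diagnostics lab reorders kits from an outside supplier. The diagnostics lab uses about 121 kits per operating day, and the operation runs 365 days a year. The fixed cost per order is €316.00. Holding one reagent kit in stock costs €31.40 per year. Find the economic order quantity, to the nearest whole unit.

Annual demand D = 121 × 365 = 44,165.
EOQ = √(2DS / H) = √(2 × 44,165 × 316 / 31.4).
= √(27,912,280 / 31.4) = √888,926.1146 ≈ 942.829.

Q* ≈ 943 kits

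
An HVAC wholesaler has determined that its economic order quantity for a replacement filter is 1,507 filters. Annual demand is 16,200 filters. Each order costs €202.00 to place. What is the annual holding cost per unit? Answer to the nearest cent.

Squaring Q* = √(2DS/H) gives Q*² = 2DS/H.
From Q* = √(2DS/H): H = 2DS / Q*² = 2 × 16,200 × 202 / 1,507² = 2.8818.

H ≈ €2.88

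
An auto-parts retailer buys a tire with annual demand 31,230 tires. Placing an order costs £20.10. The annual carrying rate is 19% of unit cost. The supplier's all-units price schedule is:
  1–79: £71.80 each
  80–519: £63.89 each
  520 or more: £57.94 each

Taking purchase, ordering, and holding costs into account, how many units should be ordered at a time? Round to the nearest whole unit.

Q* ≈ 520 tires

Holding cost per unit per year at price C is H = 0.19·C.
Evaluate total cost at each tier's feasible EOQ or, if the EOQ is below the tier, at the tier's minimum quantity.
Tier 1 (£71.80): EOQ = 303.4 exceeds tier's upper bound 79, so this tier is dominated.
EOQ at £63.89 = 321.6 (feasible in tier 2): TC = 31,230×£63.89 + (31,230/321.6)×20.1 + (321.6/2)×0.19×£63.89 = £1,999,188.54.
EOQ at £57.94 = 337.7 < 520, so use break Q=520: TC = 31,230×£57.94 + (31,230/520.0)×20.1 + (520.0/2)×0.19×£57.94 = £1,813,535.60.
Lowest total cost is £1,813,535.60 at Q = 520.0.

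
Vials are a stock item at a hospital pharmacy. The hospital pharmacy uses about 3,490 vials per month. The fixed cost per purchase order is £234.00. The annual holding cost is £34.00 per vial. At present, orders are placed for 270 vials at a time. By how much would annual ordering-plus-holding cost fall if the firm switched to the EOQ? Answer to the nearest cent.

Annual demand D = 3,490 × 12 = 41,880.
EOQ = √(2DS/H) = √(2 × 41,880 × 234 / 34) ≈ 759.25.
Cost at Q* = (D/Q*)S + (Q*/2)H = √(2DSH) ≈ £25,814.62.
Cost at Q = 270: (41,880/270)×234 + (270/2)×34 = £36,296.00 + £4,590.00 = £40,886.00.
Excess = £40,886.00 − £25,814.62 = £15,071.38.

Extra cost ≈ £15,071.38 per year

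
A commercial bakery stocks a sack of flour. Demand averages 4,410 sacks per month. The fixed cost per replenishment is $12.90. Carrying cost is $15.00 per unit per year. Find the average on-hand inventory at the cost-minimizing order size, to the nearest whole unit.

Average inventory ≈ 151 sacks

Annual demand D = 4,410 × 12 = 52,920.
Q* = √(2DS/H) = √(2 × 52,920 × 12.9 / 15) ≈ 301.70.
Average inventory = Q*/2 ≈ 301.70 / 2 = 150.850.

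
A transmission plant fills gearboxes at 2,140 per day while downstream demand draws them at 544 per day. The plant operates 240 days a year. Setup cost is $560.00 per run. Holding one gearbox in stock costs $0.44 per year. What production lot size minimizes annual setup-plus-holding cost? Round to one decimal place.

Q* ≈ 21,109.5 gearboxes

Annual demand D = 544 × 240 = 130,560.
Production build-up factor (1 − d/p) = 1 − 544/2,140 = 0.7458.
Q* = √(2DS / (H(1 − d/p))) = √(2 × 130,560 × 560 / (0.44 × 0.7458)).
= √(146,227,200 / 0.3281) ≈ 21109.512.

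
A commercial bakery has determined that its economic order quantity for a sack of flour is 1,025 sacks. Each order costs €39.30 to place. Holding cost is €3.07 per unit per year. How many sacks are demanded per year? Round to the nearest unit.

Invert the EOQ relation Q*² = 2DS/H.
From Q* = √(2DS/H): D = Q*²H / (2S) = 1,025² × 3.07 / (2 × 39.3) = 41035.862.

D ≈ 41,036 sacks per year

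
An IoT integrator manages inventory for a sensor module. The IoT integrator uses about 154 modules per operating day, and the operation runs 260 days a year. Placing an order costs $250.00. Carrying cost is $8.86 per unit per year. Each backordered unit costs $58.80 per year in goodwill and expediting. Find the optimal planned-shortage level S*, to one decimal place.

S* ≈ 211.2 modules

Annual demand D = 154 × 260 = 40,040.
With planned backorders, Q* = √(2DS/H) · √((H+B)/B).
√(2DS/H) = √(2 × 40,040 × 250 / 8.86) = 1503.194.
√((H+B)/B) = √((8.86+58.8)/58.8) = 1.0727.
Q* ≈ 1612.473.
S* = Q* · H/(H+B) = 1612.473 × 8.86/67.66 ≈ 211.152.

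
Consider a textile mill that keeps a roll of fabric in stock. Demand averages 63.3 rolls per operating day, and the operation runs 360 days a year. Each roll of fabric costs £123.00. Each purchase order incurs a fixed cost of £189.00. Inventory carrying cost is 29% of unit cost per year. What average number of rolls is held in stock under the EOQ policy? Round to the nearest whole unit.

Annual demand D = 63.3 × 360 = 22,788.
Holding cost H = 0.29 × £123.00 = £35.6700 per unit per year.
EOQ = √(2DS/H) = √(2 × 22,788 × 189 / 35.67) ≈ 491.41.
Average inventory = Q*/2 ≈ 491.41 / 2 = 245.707.

Average inventory ≈ 246 rolls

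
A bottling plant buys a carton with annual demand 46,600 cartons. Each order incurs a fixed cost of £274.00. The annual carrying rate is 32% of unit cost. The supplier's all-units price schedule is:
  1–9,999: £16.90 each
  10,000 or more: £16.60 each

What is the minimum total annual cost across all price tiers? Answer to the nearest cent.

TC* ≈ £799,291.72

Holding cost per unit per year at price C is H = 0.32·C.
Candidates are each tier's EOQ (if it falls in that tier) and each price-break quantity.
EOQ at £16.90 = 2173.0 (feasible in tier 1): TC = 46,600×£16.90 + (46,600/2173.0)×274 + (2173.0/2)×0.32×£16.90 = £799,291.72.
EOQ at £16.60 = 2192.6 < 10000, so use break Q=10000: TC = 46,600×£16.60 + (46,600/10000.0)×274 + (10000.0/2)×0.32×£16.60 = £801,396.84.
Lowest total cost among the candidates is at Q = 2173.0.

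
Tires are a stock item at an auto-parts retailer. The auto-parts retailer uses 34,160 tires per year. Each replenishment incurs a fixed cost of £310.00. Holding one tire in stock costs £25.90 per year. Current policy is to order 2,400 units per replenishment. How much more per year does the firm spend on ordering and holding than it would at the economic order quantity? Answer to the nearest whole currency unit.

Extra cost ≈ £12,071 per year

EOQ = √(2DS/H) = √(2 × 34,160 × 310 / 25.9) ≈ 904.28.
Cost at Q* = (D/Q*)S + (Q*/2)H = √(2DSH) ≈ £23,420.96.
Cost at Q = 2,400: (34,160/2,400)×310 + (2,400/2)×25.9 = £4,412.33 + £31,080.00 = £35,492.33.
Excess = £35,492.33 − £23,420.96 = £12,071.38.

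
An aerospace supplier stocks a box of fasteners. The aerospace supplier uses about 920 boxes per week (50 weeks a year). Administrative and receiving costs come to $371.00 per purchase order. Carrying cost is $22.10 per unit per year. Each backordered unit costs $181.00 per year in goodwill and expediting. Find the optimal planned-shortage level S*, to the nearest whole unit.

Annual demand D = 920 × 50 = 46,000.
With planned backorders, Q* = √(2DS/H) · √((H+B)/B).
√(2DS/H) = √(2 × 46,000 × 371 / 22.1) = 1242.753.
√((H+B)/B) = √((22.1+181)/181) = 1.0593.
Q* ≈ 1316.438.
S* = Q* · H/(H+B) = 1316.438 × 22.1/203.1 ≈ 143.246.

S* ≈ 143 boxes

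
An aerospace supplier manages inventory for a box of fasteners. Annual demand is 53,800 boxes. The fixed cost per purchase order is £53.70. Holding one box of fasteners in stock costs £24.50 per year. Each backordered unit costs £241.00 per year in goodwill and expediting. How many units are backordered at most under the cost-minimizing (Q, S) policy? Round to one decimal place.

With planned backorders, Q* = √(2DS/H) · √((H+B)/B).
√(2DS/H) = √(2 × 53,800 × 53.7 / 24.5) = 485.635.
√((H+B)/B) = √((24.5+241)/241) = 1.0496.
Q* ≈ 509.723.
S* = Q* · H/(H+B) = 509.723 × 24.5/265.5 ≈ 47.037.

S* ≈ 47.0 boxes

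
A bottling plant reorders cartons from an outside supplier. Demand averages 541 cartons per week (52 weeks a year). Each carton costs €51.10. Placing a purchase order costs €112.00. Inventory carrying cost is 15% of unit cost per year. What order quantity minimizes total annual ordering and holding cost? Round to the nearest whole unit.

Q* ≈ 907 cartons

Annual demand D = 541 × 52 = 28,132.
Holding cost H = 0.15 × €51.10 = €7.6650 per unit per year.
EOQ = √(2DS / H) = √(2 × 28,132 × 112 / 7.665).
= √(6,301,568 / 7.665) = √822,122.3744 ≈ 906.710.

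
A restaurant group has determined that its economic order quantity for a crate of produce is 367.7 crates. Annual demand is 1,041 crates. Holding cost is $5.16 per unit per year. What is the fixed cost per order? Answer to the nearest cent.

Squaring Q* = √(2DS/H) gives Q*² = 2DS/H.
From Q* = √(2DS/H): S = Q*²H / (2D) = 367.7² × 5.16 / (2 × 1,041) = 335.0860.

S ≈ $335.09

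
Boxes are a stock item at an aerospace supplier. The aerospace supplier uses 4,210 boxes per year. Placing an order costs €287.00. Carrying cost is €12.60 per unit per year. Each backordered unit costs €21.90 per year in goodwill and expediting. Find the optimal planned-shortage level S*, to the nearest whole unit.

With planned backorders, Q* = √(2DS/H) · √((H+B)/B).
√(2DS/H) = √(2 × 4,210 × 287 / 12.6) = 437.937.
√((H+B)/B) = √((12.6+21.9)/21.9) = 1.2551.
Q* ≈ 549.666.
S* = Q* · H/(H+B) = 549.666 × 12.6/34.5 ≈ 200.748.

S* ≈ 201 boxes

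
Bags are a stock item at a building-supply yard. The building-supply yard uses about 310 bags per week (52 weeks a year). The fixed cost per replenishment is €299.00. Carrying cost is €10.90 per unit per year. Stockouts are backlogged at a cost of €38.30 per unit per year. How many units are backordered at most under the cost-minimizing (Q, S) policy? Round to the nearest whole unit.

S* ≈ 236 bags

Annual demand D = 310 × 52 = 16,120.
With planned backorders, Q* = √(2DS/H) · √((H+B)/B).
√(2DS/H) = √(2 × 16,120 × 299 / 10.9) = 940.416.
√((H+B)/B) = √((10.9+38.3)/38.3) = 1.1334.
Q* ≈ 1065.867.
S* = Q* · H/(H+B) = 1065.867 × 10.9/49.2 ≈ 236.137.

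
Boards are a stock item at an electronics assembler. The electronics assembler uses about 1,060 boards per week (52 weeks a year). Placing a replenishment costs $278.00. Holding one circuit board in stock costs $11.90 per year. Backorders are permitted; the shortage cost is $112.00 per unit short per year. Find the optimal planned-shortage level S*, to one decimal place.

S* ≈ 162.1 boards

Annual demand D = 1,060 × 52 = 55,120.
With planned backorders, Q* = √(2DS/H) · √((H+B)/B).
√(2DS/H) = √(2 × 55,120 × 278 / 11.9) = 1604.791.
√((H+B)/B) = √((11.9+112)/112) = 1.0518.
Q* ≈ 1687.894.
S* = Q* · H/(H+B) = 1687.894 × 11.9/123.9 ≈ 162.114.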